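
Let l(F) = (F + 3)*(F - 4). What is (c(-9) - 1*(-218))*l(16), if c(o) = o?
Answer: 47652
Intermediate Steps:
l(F) = (-4 + F)*(3 + F) (l(F) = (3 + F)*(-4 + F) = (-4 + F)*(3 + F))
(c(-9) - 1*(-218))*l(16) = (-9 - 1*(-218))*(-12 + 16² - 1*16) = (-9 + 218)*(-12 + 256 - 16) = 209*228 = 47652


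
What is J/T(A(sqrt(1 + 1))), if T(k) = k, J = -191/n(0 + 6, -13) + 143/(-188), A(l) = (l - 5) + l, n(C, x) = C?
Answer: 91915/9588 + 18383*sqrt(2)/4794 ≈ 15.009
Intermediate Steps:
A(l) = -5 + 2*l (A(l) = (-5 + l) + l = -5 + 2*l)
J = -18383/564 (J = -191/(0 + 6) + 143/(-188) = -191/6 + 143*(-1/188) = -191*1/6 - 143/188 = -191/6 - 143/188 = -18383/564 ≈ -32.594)
J/T(A(sqrt(1 + 1))) = -18383/(564*(-5 + 2*sqrt(1 + 1))) = -18383/(564*(-5 + 2*sqrt(2)))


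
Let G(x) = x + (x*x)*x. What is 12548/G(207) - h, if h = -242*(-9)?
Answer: -9659369276/4434975 ≈ -2178.0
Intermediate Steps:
h = 2178
G(x) = x + x³ (G(x) = x + x²*x = x + x³)
12548/G(207) - h = 12548/(207 + 207³) - 1*2178 = 12548/(207 + 8869743) - 2178 = 12548/8869950 - 2178 = 12548*(1/8869950) - 2178 = 6274/4434975 - 2178 = -9659369276/4434975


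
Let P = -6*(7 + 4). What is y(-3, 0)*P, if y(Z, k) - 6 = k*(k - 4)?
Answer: -396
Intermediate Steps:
y(Z, k) = 6 + k*(-4 + k) (y(Z, k) = 6 + k*(k - 4) = 6 + k*(-4 + k))
P = -66 (P = -6*11 = -66)
y(-3, 0)*P = (6 + 0**2 - 4*0)*(-66) = (6 + 0 + 0)*(-66) = 6*(-66) = -396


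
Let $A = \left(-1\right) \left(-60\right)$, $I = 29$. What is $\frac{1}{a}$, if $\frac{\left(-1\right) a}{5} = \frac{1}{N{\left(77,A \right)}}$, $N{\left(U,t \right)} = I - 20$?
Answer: $- \frac{9}{5} \approx -1.8$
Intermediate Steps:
$A = 60$
$N{\left(U,t \right)} = 9$ ($N{\left(U,t \right)} = 29 - 20 = 9$)
$a = - \frac{5}{9} \approx -0.55556$
$\frac{1}{a} = \frac{1}{- \frac{5}{9}} = - \frac{9}{5}$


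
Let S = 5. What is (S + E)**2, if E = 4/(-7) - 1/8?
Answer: 58081/3136 ≈ 18.521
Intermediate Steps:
E = -39/56 (E = 4*(-1/7) - 1*1/8 = -4/7 - 1/8 = -39/56 ≈ -0.69643)
(S + E)**2 = (5 - 39/56)**2 = (241/56)**2 = 58081/3136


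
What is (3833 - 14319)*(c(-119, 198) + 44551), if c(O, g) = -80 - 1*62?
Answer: -465672774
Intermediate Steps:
c(O, g) = -142 (c(O, g) = -80 - 62 = -142)
(3833 - 14319)*(c(-119, 198) + 44551) = (3833 - 14319)*(-142 + 44551) = -10486*44409 = -465672774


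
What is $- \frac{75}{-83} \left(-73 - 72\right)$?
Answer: $- \frac{10875}{83} \approx -131.02$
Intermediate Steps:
$- \frac{75}{-83} \left(-73 - 72\right) = \left(-75\right) \left(- \frac{1}{83}\right) \left(-145\right) = \frac{75}{83} \left(-145\right) = - \frac{10875}{83}$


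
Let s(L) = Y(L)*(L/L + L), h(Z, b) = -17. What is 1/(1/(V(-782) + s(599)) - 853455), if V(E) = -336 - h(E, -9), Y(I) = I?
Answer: -359081/306459474854 ≈ -1.1717e-6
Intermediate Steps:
V(E) = -319 (V(E) = -336 - 1*(-17) = -336 + 17 = -319)
s(L) = L*(1 + L) (s(L) = L*(L/L + L) = L*(1 + L))
1/(1/(V(-782) + s(599)) - 853455) = 1/(1/(-319 + 599*(1 + 599)) - 853455) = 1/(1/(-319 + 599*600) - 853455) = 1/(1/(-319 + 359400) - 853455) = 1/(1/359081 - 853455) = 1/(-306459474854/359081) = -359081/306459474854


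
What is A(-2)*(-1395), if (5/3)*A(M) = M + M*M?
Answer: -1674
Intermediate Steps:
A(M) = 3*M/5 + 3*M**2/5 (A(M) = 3*(M + M*M)/5 = 3*(M + M**2)/5 = 3*M/5 + 3*M**2/5)
A(-2)*(-1395) = ((3/5)*(-2)*(1 - 2))*(-1395) = ((3/5)*(-2)*(-1))*(-1395) = (6/5)*(-1395) = -1674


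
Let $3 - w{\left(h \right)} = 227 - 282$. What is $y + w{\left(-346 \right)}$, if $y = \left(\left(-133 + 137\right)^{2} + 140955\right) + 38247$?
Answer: $179276$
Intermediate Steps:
$y = 179218$ ($y = \left(4^{2} + 140955\right) + 38247 = \left(16 + 140955\right) + 38247 = 140971 + 38247 = 179218$)
$w{\left(h \right)} = 58$ ($w{\left(h \right)} = 3 - \left(227 - 282\right) = 3 - -55 = 3 + 55 = 58$)
$y + w{\left(-346 \right)} = 179218 + 58 = 179276$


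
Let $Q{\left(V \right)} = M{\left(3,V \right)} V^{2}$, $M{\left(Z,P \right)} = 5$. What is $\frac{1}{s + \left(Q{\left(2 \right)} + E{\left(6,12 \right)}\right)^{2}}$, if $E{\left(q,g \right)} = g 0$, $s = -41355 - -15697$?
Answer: $- \frac{1}{25258} \approx -3.9591 \cdot 10^{-5}$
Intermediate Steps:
$s = -25658$ ($s = -41355 + 15697 = -25658$)
$E{\left(q,g \right)} = 0$
$Q{\left(V \right)} = 5 V^{2}$
$\frac{1}{s + \left(Q{\left(2 \right)} + E{\left(6,12 \right)}\right)^{2}} = \frac{1}{-25658 + \left(5 \cdot 2^{2} + 0\right)^{2}} = \frac{1}{-25658 + \left(5 \cdot 4 + 0\right)^{2}} = \frac{1}{-25658 + \left(20 + 0\right)^{2}} = \frac{1}{-25658 + 20^{2}} = \frac{1}{-25658 + 400} = \frac{1}{-25258} = - \frac{1}{25258}$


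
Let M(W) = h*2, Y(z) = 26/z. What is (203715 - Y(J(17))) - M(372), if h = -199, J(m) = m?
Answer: 3469895/17 ≈ 2.0411e+5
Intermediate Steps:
M(W) = -398 (M(W) = -199*2 = -398)
(203715 - Y(J(17))) - M(372) = (203715 - 26/17) - 1*(-398) = (203715 - 26/17) + 398 = 3463129/17 + 398 = 3469895/17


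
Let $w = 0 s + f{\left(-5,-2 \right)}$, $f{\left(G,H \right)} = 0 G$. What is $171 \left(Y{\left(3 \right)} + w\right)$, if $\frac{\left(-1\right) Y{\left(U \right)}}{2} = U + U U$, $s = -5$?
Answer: $-4104$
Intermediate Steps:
$f{\left(G,H \right)} = 0$
$Y{\left(U \right)} = - 2 U - 2 U^{2}$ ($Y{\left(U \right)} = - 2 \left(U + U U\right) = - 2 \left(U + U^{2}\right) = - 2 U - 2 U^{2}$)
$w = 0$ ($w = 0 \left(-5\right) + 0 = 0 + 0 = 0$)
$171 \left(Y{\left(3 \right)} + w\right) = 171 \left(\left(-2\right) 3 \left(1 + 3\right) + 0\right) = 171 \left(\left(-2\right) 3 \cdot 4 + 0\right) = 171 \left(-24 + 0\right) = 171 \left(-24\right) = -4104$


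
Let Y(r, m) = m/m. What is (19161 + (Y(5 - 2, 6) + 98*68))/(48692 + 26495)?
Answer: 25826/75187 ≈ 0.34349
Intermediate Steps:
Y(r, m) = 1
(19161 + (Y(5 - 2, 6) + 98*68))/(48692 + 26495) = (19161 + (1 + 98*68))/(48692 + 26495) = (19161 + (1 + 6664))/75187 = (19161 + 6665)*(1/75187) = 25826*(1/75187) = 25826/75187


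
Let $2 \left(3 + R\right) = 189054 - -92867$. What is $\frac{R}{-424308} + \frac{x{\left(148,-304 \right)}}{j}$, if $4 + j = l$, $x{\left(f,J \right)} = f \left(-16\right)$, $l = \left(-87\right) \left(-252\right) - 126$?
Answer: $- \frac{4076789099}{9247368552} \approx -0.44086$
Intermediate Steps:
$l = 21798$ ($l = 21924 - 126 = 21798$)
$R = \frac{281915}{2}$ ($R = -3 + \frac{189054 - -92867}{2} = -3 + \frac{189054 + 92867}{2} = -3 + \frac{1}{2} \cdot 281921 = -3 + \frac{281921}{2} = \frac{281915}{2} \approx 1.4096 \cdot 10^{5}$)
$x{\left(f,J \right)} = - 16 f$
$j = 21794$ ($j = -4 + 21798 = 21794$)
$\frac{R}{-424308} + \frac{x{\left(148,-304 \right)}}{j} = \frac{281915}{2 \left(-424308\right)} + \frac{\left(-16\right) 148}{21794} = \frac{281915}{2} \left(- \frac{1}{424308}\right) - \frac{1184}{10897} = - \frac{281915}{848616} - \frac{1184}{10897} = - \frac{4076789099}{9247368552}$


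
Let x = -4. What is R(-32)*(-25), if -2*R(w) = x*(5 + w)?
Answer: 1350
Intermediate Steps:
R(w) = 10 + 2*w (R(w) = -(-2)*(5 + w) = -(-20 - 4*w)/2 = 10 + 2*w)
R(-32)*(-25) = (10 + 2*(-32))*(-25) = (10 - 64)*(-25) = -54*(-25) = 1350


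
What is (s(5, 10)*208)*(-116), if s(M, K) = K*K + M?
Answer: -2533440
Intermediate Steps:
s(M, K) = M + K**2 (s(M, K) = K**2 + M = M + K**2)
(s(5, 10)*208)*(-116) = ((5 + 10**2)*208)*(-116) = ((5 + 100)*208)*(-116) = (105*208)*(-116) = 21840*(-116) = -2533440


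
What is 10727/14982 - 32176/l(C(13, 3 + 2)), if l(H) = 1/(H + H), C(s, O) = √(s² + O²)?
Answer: 10727/14982 - 64352*√194 ≈ -8.9632e+5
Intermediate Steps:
C(s, O) = √(O² + s²)
l(H) = 1/(2*H)
10727/14982 - 32176/l(C(13, 3 + 2)) = 10727/14982 - 32176*2*√((3 + 2)² + 13²) = 10727*(1/14982) - 32176*2*√(5² + 169) = 10727/14982 - 32176*2*√(25 + 169) = 10727/14982 - 32176*2*√194 = 10727/14982 - 64352*√194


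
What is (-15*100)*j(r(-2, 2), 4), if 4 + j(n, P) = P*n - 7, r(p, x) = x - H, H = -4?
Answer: -19500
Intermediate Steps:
r(p, x) = 4 + x (r(p, x) = x - 1*(-4) = x + 4 = 4 + x)
j(n, P) = -11 + P*n (j(n, P) = -4 + (P*n - 7) = -4 + (-7 + P*n) = -11 + P*n)
(-15*100)*j(r(-2, 2), 4) = (-15*100)*(-11 + 4*(4 + 2)) = -1500*(-11 + 4*6) = -1500*(-11 + 24) = -1500*13 = -19500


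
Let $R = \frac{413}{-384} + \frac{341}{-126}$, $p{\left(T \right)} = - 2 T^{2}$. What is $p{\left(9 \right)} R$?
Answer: $\frac{274473}{448} \approx 612.66$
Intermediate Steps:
$R = - \frac{30497}{8064}$ ($R = 413 \left(- \frac{1}{384}\right) + 341 \left(- \frac{1}{126}\right) = - \frac{413}{384} - \frac{341}{126} = - \frac{30497}{8064} \approx -3.7819$)
$p{\left(9 \right)} R = - 2 \cdot 9^{2} \left(- \frac{30497}{8064}\right) = \left(-2\right) 81 \left(- \frac{30497}{8064}\right) = \left(-162\right) \left(- \frac{30497}{8064}\right) = \frac{274473}{448}$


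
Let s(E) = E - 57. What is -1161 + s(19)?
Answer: -1199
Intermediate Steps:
s(E) = -57 + E
-1161 + s(19) = -1161 + (-57 + 19) = -1161 - 38 = -1199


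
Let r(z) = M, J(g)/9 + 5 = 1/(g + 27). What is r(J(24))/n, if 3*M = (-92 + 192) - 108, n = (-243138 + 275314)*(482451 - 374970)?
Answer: -1/1296865746 ≈ -7.7109e-10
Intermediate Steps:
J(g) = -45 + 9/(27 + g) (J(g) = -45 + 9/(g + 27) = -45 + 9/(27 + g))
n = 3458308656 (n = 32176*107481 = 3458308656)
M = -8/3 (M = ((-92 + 192) - 108)/3 = (100 - 108)/3 = (⅓)*(-8) = -8/3 ≈ -2.6667)
r(z) = -8/3
r(J(24))/n = -8/3/3458308656 = -8/3*1/3458308656 = -1/1296865746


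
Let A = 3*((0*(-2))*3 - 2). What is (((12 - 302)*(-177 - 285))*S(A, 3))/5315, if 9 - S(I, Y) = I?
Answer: 401940/1063 ≈ 378.12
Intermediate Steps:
A = -6 (A = 3*(0*3 - 2) = 3*(0 - 2) = 3*(-2) = -6)
S(I, Y) = 9 - I
(((12 - 302)*(-177 - 285))*S(A, 3))/5315 = (((12 - 302)*(-177 - 285))*(9 - 1*(-6)))/5315 = ((-290*(-462))*(9 + 6))*(1/5315) = (133980*15)*(1/5315) = 2009700*(1/5315) = 401940/1063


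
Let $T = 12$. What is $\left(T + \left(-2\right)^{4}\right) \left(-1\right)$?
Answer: $-28$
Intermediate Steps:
$\left(T + \left(-2\right)^{4}\right) \left(-1\right) = \left(12 + \left(-2\right)^{4}\right) \left(-1\right) = \left(12 + 16\right) \left(-1\right) = 28 \left(-1\right) = -28$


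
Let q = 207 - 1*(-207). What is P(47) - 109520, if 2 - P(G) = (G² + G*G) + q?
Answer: -114350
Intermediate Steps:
q = 414 (q = 207 + 207 = 414)
P(G) = -412 - 2*G² (P(G) = 2 - ((G² + G*G) + 414) = 2 - ((G² + G²) + 414) = 2 - (2*G² + 414) = 2 - (414 + 2*G²) = 2 + (-414 - 2*G²) = -412 - 2*G²)
P(47) - 109520 = (-412 - 2*47²) - 109520 = (-412 - 2*2209) - 109520 = (-412 - 4418) - 109520 = -4830 - 109520 = -114350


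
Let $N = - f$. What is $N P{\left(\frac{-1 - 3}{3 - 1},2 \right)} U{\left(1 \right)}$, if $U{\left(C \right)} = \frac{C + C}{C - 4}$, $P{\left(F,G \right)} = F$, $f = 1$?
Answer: $- \frac{4}{3} \approx -1.3333$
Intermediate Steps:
$N = -1$ ($N = \left(-1\right) 1 = -1$)
$U{\left(C \right)} = \frac{2 C}{-4 + C}$
$N P{\left(\frac{-1 - 3}{3 - 1},2 \right)} U{\left(1 \right)} = - \frac{-1 - 3}{3 - 1} \cdot 2 \cdot 1 \frac{1}{-4 + 1} = - \frac{-4}{2} \cdot 2 \cdot 1 \frac{1}{-3} = - \frac{-4}{2} \cdot 2 \cdot 1 \left(- \frac{1}{3}\right) = \left(-1\right) \left(-2\right) \left(- \frac{2}{3}\right) = 2 \left(- \frac{2}{3}\right) = - \frac{4}{3}$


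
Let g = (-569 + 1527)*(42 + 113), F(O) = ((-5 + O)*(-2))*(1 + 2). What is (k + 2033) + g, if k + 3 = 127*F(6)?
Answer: 149758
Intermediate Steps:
F(O) = 30 - 6*O (F(O) = (10 - 2*O)*3 = 30 - 6*O)
g = 148490 (g = 958*155 = 148490)
k = -765 (k = -3 + 127*(30 - 6*6) = -3 + 127*(30 - 36) = -3 + 127*(-6) = -3 - 762 = -765)
(k + 2033) + g = (-765 + 2033) + 148490 = 1268 + 148490 = 149758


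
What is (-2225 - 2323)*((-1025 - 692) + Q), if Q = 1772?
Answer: -250140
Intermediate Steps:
(-2225 - 2323)*((-1025 - 692) + Q) = (-2225 - 2323)*((-1025 - 692) + 1772) = -4548*(-1717 + 1772) = -4548*55 = -250140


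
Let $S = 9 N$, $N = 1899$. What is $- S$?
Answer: $-17091$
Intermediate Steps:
$S = 17091$ ($S = 9 \cdot 1899 = 17091$)
$- S = \left(-1\right) 17091 = -17091$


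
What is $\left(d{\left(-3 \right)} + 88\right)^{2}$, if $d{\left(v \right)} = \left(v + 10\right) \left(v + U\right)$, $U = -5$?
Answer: $1024$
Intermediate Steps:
$d{\left(v \right)} = \left(-5 + v\right) \left(10 + v\right)$ ($d{\left(v \right)} = \left(v + 10\right) \left(v - 5\right) = \left(10 + v\right) \left(-5 + v\right) = \left(-5 + v\right) \left(10 + v\right)$)
$\left(d{\left(-3 \right)} + 88\right)^{2} = \left(\left(-50 + \left(-3\right)^{2} + 5 \left(-3\right)\right) + 88\right)^{2} = \left(\left(-50 + 9 - 15\right) + 88\right)^{2} = \left(-56 + 88\right)^{2} = 32^{2} = 1024$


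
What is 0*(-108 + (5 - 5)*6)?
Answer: 0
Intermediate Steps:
0*(-108 + (5 - 5)*6) = 0*(-108 + 0*6) = 0*(-108 + 0) = 0*(-108) = 0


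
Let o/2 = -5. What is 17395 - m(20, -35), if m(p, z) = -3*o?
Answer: 17365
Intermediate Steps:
o = -10 (o = 2*(-5) = -10)
m(p, z) = 30 (m(p, z) = -3*(-10) = 30)
17395 - m(20, -35) = 17395 - 1*30 = 17395 - 30 = 17365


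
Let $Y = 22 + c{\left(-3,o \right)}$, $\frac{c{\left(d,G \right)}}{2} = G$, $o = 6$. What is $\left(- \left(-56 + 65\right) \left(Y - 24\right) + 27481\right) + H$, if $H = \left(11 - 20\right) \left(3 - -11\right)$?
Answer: $27265$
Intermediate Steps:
$c{\left(d,G \right)} = 2 G$
$Y = 34$ ($Y = 22 + 2 \cdot 6 = 22 + 12 = 34$)
$H = -126$ ($H = - 9 \left(3 + 11\right) = \left(-9\right) 14 = -126$)
$\left(- \left(-56 + 65\right) \left(Y - 24\right) + 27481\right) + H = \left(- \left(-56 + 65\right) \left(34 - 24\right) + 27481\right) - 126 = \left(- 9 \left(34 - 24\right) + 27481\right) - 126 = \left(- 9 \cdot 10 + 27481\right) - 126 = \left(\left(-1\right) 90 + 27481\right) - 126 = \left(-90 + 27481\right) - 126 = 27391 - 126 = 27265$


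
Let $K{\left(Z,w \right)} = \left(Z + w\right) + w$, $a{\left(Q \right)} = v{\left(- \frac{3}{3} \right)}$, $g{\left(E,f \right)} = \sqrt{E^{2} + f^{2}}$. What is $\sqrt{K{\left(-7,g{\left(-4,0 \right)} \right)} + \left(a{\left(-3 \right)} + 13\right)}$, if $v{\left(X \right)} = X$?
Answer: $\sqrt{13} \approx 3.6056$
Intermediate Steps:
$a{\left(Q \right)} = -1$ ($a{\left(Q \right)} = - \frac{3}{3} = \left(-3\right) \frac{1}{3} = -1$)
$K{\left(Z,w \right)} = Z + 2 w$
$\sqrt{K{\left(-7,g{\left(-4,0 \right)} \right)} + \left(a{\left(-3 \right)} + 13\right)} = \sqrt{\left(-7 + 2 \sqrt{\left(-4\right)^{2} + 0^{2}}\right) + \left(-1 + 13\right)} = \sqrt{\left(-7 + 2 \sqrt{16 + 0}\right) + 12} = \sqrt{\left(-7 + 2 \sqrt{16}\right) + 12} = \sqrt{\left(-7 + 2 \cdot 4\right) + 12} = \sqrt{\left(-7 + 8\right) + 12} = \sqrt{1 + 12} = \sqrt{13}$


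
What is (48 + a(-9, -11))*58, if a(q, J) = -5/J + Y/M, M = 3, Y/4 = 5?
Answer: 105502/33 ≈ 3197.0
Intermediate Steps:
Y = 20 (Y = 4*5 = 20)
a(q, J) = 20/3 - 5/J (a(q, J) = -5/J + 20/3 = 20/3 - 5/J)
(48 + a(-9, -11))*58 = (48 + (20/3 - 5/(-11)))*58 = (48 + (20/3 - 5*(-1/11)))*58 = (48 + (20/3 + 5/11))*58 = (48 + 235/33)*58 = (1819/33)*58 = 105502/33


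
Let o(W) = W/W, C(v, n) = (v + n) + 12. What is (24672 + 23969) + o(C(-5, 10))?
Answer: 48642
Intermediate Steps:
C(v, n) = 12 + n + v (C(v, n) = (n + v) + 12 = 12 + n + v)
o(W) = 1
(24672 + 23969) + o(C(-5, 10)) = (24672 + 23969) + 1 = 48641 + 1 = 48642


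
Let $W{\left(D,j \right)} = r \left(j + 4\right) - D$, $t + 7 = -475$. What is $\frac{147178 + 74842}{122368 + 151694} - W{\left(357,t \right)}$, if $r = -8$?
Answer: $- \frac{474975467}{137031} \approx -3466.2$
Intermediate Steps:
$t = -482$ ($t = -7 - 475 = -482$)
$W{\left(D,j \right)} = -32 - D - 8 j$ ($W{\left(D,j \right)} = - 8 \left(j + 4\right) - D = - 8 \left(4 + j\right) - D = \left(-32 - 8 j\right) - D = -32 - D - 8 j$)
$\frac{147178 + 74842}{122368 + 151694} - W{\left(357,t \right)} = \frac{147178 + 74842}{122368 + 151694} - \left(-32 - 357 - -3856\right) = \frac{222020}{274062} - \left(-32 - 357 + 3856\right) = 222020 \cdot \frac{1}{274062} - 3467 = \frac{111010}{137031} - 3467 = - \frac{474975467}{137031}$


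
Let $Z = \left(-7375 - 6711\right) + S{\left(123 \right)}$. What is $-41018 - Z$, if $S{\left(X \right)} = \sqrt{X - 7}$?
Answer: $-26932 - 2 \sqrt{29} \approx -26943.0$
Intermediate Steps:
$S{\left(X \right)} = \sqrt{-7 + X}$
$Z = -14086 + 2 \sqrt{29}$ ($Z = \left(-7375 - 6711\right) + \sqrt{-7 + 123} = -14086 + \sqrt{116} = -14086 + 2 \sqrt{29} \approx -14075.0$)
$-41018 - Z = -41018 - \left(-14086 + 2 \sqrt{29}\right) = -41018 + \left(14086 - 2 \sqrt{29}\right) = -26932 - 2 \sqrt{29}$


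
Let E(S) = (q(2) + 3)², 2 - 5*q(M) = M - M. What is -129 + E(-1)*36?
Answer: 7179/25 ≈ 287.16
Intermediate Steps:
q(M) = ⅖ (q(M) = ⅖ - (M - M)/5 = ⅖ - ⅕*0 = ⅖ + 0 = ⅖)
E(S) = 289/25 (E(S) = (⅖ + 3)² = (17/5)² = 289/25)
-129 + E(-1)*36 = -129 + (289/25)*36 = -129 + 10404/25 = 7179/25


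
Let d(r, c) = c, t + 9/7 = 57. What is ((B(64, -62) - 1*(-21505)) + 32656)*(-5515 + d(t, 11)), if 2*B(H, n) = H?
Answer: -298278272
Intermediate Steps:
t = 390/7 (t = -9/7 + 57 = 390/7 ≈ 55.714)
B(H, n) = H/2
((B(64, -62) - 1*(-21505)) + 32656)*(-5515 + d(t, 11)) = (((½)*64 - 1*(-21505)) + 32656)*(-5515 + 11) = ((32 + 21505) + 32656)*(-5504) = (21537 + 32656)*(-5504) = 54193*(-5504) = -298278272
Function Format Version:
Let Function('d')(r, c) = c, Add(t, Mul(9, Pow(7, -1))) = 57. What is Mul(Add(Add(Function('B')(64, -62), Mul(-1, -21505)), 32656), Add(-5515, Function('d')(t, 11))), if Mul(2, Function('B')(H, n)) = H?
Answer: -298278272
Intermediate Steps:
t = Rational(390, 7) (t = Add(Rational(-9, 7), 57) = Rational(390, 7) ≈ 55.714)
Function('B')(H, n) = Mul(Rational(1, 2), H)
Mul(Add(Add(Function('B')(64, -62), Mul(-1, -21505)), 32656), Add(-5515, Function('d')(t, 11))) = Mul(Add(Add(Mul(Rational(1, 2), 64), Mul(-1, -21505)), 32656), Add(-5515, 11)) = Mul(Add(Add(32, 21505), 32656), -5504) = Mul(Add(21537, 32656), -5504) = Mul(54193, -5504) = -298278272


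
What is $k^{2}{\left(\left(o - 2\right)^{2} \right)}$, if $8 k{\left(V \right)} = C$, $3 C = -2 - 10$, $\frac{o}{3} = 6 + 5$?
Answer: $\frac{1}{4} \approx 0.25$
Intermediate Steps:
$o = 33$ ($o = 3 \left(6 + 5\right) = 3 \cdot 11 = 33$)
$C = -4$ ($C = \frac{-2 - 10}{3} = \frac{1}{3} \left(-12\right) = -4$)
$k{\left(V \right)} = - \frac{1}{2}$ ($k{\left(V \right)} = \frac{1}{8} \left(-4\right) = - \frac{1}{2}$)
$k^{2}{\left(\left(o - 2\right)^{2} \right)} = \left(- \frac{1}{2}\right)^{2} = \frac{1}{4}$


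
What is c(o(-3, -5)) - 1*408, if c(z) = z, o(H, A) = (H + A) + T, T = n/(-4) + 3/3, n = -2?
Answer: -829/2 ≈ -414.50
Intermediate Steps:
T = 3/2 (T = -2/(-4) + 3/3 = -2*(-¼) + 3*(⅓) = ½ + 1 = 3/2 ≈ 1.5000)
o(H, A) = 3/2 + A + H (o(H, A) = (H + A) + 3/2 = (A + H) + 3/2 = 3/2 + A + H)
c(o(-3, -5)) - 1*408 = (3/2 - 5 - 3) - 1*408 = -13/2 - 408 = -829/2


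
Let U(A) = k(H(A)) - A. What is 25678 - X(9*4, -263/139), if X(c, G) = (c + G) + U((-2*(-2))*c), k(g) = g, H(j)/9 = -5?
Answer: 3590772/139 ≈ 25833.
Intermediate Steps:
H(j) = -45 (H(j) = 9*(-5) = -45)
U(A) = -45 - A
X(c, G) = -45 + G - 3*c (X(c, G) = (c + G) + (-45 - (-2*(-2))*c) = (G + c) + (-45 - 4*c) = -45 + G - 3*c)
25678 - X(9*4, -263/139) = 25678 - (-45 - 263/139 - 27*4) = 25678 - (-45 - 263*1/139 - 3*36) = 25678 - (-45 - 263/139 - 108) = 25678 - 1*(-21530/139) = 25678 + 21530/139 = 3590772/139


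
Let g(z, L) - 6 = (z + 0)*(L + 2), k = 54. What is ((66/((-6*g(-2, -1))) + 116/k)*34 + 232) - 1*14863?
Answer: -791179/54 ≈ -14651.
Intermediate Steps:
g(z, L) = 6 + z*(2 + L) (g(z, L) = 6 + (z + 0)*(L + 2) = 6 + z*(2 + L))
((66/((-6*g(-2, -1))) + 116/k)*34 + 232) - 1*14863 = ((66/((-6*(6 + 2*(-2) - 1*(-2)))) + 116/54)*34 + 232) - 1*14863 = ((66/((-6*(6 - 4 + 2))) + 116*(1/54))*34 + 232) - 14863 = ((66/((-6*4)) + 58/27)*34 + 232) - 14863 = ((66/(-24) + 58/27)*34 + 232) - 14863 = ((66*(-1/24) + 58/27)*34 + 232) - 14863 = ((-11/4 + 58/27)*34 + 232) - 14863 = (-65/108*34 + 232) - 14863 = (-1105/54 + 232) - 14863 = 11423/54 - 14863 = -791179/54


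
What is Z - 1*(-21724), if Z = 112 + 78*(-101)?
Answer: 13958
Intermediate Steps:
Z = -7766 (Z = 112 - 7878 = -7766)
Z - 1*(-21724) = -7766 - 1*(-21724) = -7766 + 21724 = 13958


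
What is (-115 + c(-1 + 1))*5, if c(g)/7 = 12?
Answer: -155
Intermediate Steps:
c(g) = 84 (c(g) = 7*12 = 84)
(-115 + c(-1 + 1))*5 = (-115 + 84)*5 = -31*5 = -155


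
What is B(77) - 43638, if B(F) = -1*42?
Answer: -43680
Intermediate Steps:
B(F) = -42
B(77) - 43638 = -42 - 43638 = -43680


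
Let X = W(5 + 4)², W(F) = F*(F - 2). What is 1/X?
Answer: 1/3969 ≈ 0.00025195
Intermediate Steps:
W(F) = F*(-2 + F)
X = 3969 (X = ((5 + 4)*(-2 + (5 + 4)))² = (9*(-2 + 9))² = (9*7)² = 63² = 3969)
1/X = 1/3969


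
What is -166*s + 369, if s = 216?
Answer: -35487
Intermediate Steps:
-166*s + 369 = -166*216 + 369 = -35856 + 369 = -35487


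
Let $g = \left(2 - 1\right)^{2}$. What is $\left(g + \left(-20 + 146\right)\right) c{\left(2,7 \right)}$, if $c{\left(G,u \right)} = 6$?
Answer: $762$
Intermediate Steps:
$g = 1$ ($g = 1^{2} = 1$)
$\left(g + \left(-20 + 146\right)\right) c{\left(2,7 \right)} = \left(1 + \left(-20 + 146\right)\right) 6 = \left(1 + 126\right) 6 = 127 \cdot 6 = 762$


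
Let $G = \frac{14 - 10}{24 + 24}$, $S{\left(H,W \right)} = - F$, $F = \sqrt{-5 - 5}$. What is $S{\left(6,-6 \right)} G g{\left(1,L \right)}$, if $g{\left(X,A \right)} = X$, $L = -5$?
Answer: $- \frac{i \sqrt{10}}{12} \approx - 0.26352 i$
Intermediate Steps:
$F = i \sqrt{10}$ ($F = \sqrt{-10} = i \sqrt{10} \approx 3.1623 i$)
$S{\left(H,W \right)} = - i \sqrt{10}$
$G = \frac{1}{12}$ ($G = \frac{4}{48} = 4 \cdot \frac{1}{48} = \frac{1}{12} \approx 0.083333$)
$S{\left(6,-6 \right)} G g{\left(1,L \right)} = - i \sqrt{10} \cdot \frac{1}{12} \cdot 1 = - \frac{i \sqrt{10}}{12} \cdot 1 = - \frac{i \sqrt{10}}{12}$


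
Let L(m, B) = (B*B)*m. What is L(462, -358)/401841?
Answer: 1794296/12177 ≈ 147.35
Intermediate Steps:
L(m, B) = m*B² (L(m, B) = B²*m = m*B²)
L(462, -358)/401841 = (462*(-358)²)/401841 = (462*128164)*(1/401841) = 59211768*(1/401841) = 1794296/12177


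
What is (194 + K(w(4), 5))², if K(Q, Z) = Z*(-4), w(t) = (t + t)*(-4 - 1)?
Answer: 30276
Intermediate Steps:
w(t) = -10*t (w(t) = (2*t)*(-5) = -10*t)
K(Q, Z) = -4*Z
(194 + K(w(4), 5))² = (194 - 4*5)² = (194 - 20)² = 174² = 30276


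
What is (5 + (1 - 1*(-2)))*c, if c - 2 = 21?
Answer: 184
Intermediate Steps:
c = 23 (c = 2 + 21 = 23)
(5 + (1 - 1*(-2)))*c = (5 + (1 - 1*(-2)))*23 = (5 + (1 + 2))*23 = (5 + 3)*23 = 8*23 = 184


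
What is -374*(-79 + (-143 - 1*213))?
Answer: 162690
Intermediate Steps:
-374*(-79 + (-143 - 1*213)) = -374*(-79 + (-143 - 213)) = -374*(-79 - 356) = -374*(-435) = 162690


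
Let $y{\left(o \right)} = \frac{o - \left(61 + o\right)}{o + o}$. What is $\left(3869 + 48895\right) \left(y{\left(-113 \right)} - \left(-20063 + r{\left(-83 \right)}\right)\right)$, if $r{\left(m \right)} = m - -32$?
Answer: $\frac{119927955150}{113} \approx 1.0613 \cdot 10^{9}$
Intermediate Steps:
$r{\left(m \right)} = 32 + m$ ($r{\left(m \right)} = m + 32 = 32 + m$)
$y{\left(o \right)} = - \frac{61}{2 o}$
$\left(3869 + 48895\right) \left(y{\left(-113 \right)} - \left(-20063 + r{\left(-83 \right)}\right)\right) = \left(3869 + 48895\right) \left(- \frac{61}{2 \left(-113\right)} + \left(20063 - \left(32 - 83\right)\right)\right) = 52764 \left(\left(- \frac{61}{2}\right) \left(- \frac{1}{113}\right) + \left(20063 - -51\right)\right) = 52764 \left(\frac{61}{226} + \left(20063 + 51\right)\right) = 52764 \left(\frac{61}{226} + 20114\right) = 52764 \cdot \frac{4545825}{226} = \frac{119927955150}{113}$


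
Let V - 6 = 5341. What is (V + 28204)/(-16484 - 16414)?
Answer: -33551/32898 ≈ -1.0198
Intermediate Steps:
V = 5347 (V = 6 + 5341 = 5347)
(V + 28204)/(-16484 - 16414) = (5347 + 28204)/(-16484 - 16414) = 33551/(-32898) = 33551*(-1/32898) = -33551/32898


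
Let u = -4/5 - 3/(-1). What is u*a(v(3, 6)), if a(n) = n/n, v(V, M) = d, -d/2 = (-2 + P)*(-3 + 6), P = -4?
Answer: 11/5 ≈ 2.2000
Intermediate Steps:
d = 36 (d = -2*(-2 - 4)*(-3 + 6) = -(-12)*3 = -2*(-18) = 36)
v(V, M) = 36
u = 11/5 (u = -4*⅕ - 3*(-1) = -⅘ + 3 = 11/5 ≈ 2.2000)
a(n) = 1
u*a(v(3, 6)) = (11/5)*1 = 11/5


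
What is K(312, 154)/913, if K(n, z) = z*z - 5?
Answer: 23711/913 ≈ 25.970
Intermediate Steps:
K(n, z) = -5 + z**2 (K(n, z) = z**2 - 5 = -5 + z**2)
K(312, 154)/913 = (-5 + 154**2)/913 = (-5 + 23716)*(1/913) = 23711*(1/913) = 23711/913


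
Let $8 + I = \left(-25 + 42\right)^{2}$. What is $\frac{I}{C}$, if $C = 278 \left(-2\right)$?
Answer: $- \frac{281}{556} \approx -0.5054$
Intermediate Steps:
$C = -556$
$I = 281$ ($I = -8 + \left(-25 + 42\right)^{2} = -8 + 17^{2} = -8 + 289 = 281$)
$\frac{I}{C} = \frac{281}{-556} = 281 \left(- \frac{1}{556}\right) = - \frac{281}{556}$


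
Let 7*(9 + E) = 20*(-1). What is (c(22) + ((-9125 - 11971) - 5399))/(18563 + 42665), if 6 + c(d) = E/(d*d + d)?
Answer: -93866625/216869576 ≈ -0.43283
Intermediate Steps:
E = -83/7 (E = -9 + (20*(-1))/7 = -9 + (⅐)*(-20) = -9 - 20/7 = -83/7 ≈ -11.857)
c(d) = -6 - 83/(7*(d + d²)) (c(d) = -6 - 83/(7*(d*d + d)) = -6 - 83/(7*(d² + d)) = -6 - 83/(7*(d + d²)))
(c(22) + ((-9125 - 11971) - 5399))/(18563 + 42665) = ((⅐)*(-83 - 42*22 - 42*22²)/(22*(1 + 22)) + ((-9125 - 11971) - 5399))/(18563 + 42665) = ((⅐)*(1/22)*(-83 - 924 - 42*484)/23 + (-21096 - 5399))/61228 = ((⅐)*(1/22)*(1/23)*(-83 - 924 - 20328) - 26495)*(1/61228) = ((⅐)*(1/22)*(1/23)*(-21335) - 26495)*(1/61228) = (-21335/3542 - 26495)*(1/61228) = -93866625/3542*1/61228 = -93866625/216869576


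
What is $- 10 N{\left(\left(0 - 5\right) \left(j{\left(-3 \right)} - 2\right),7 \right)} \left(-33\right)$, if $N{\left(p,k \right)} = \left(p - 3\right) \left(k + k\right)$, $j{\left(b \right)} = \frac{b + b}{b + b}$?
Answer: $9240$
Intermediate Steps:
$j{\left(b \right)} = 1$ ($j{\left(b \right)} = \frac{2 b}{2 b} = 2 b \frac{1}{2 b} = 1$)
$N{\left(p,k \right)} = 2 k \left(-3 + p\right)$ ($N{\left(p,k \right)} = \left(p + \left(-3 + 0\right)\right) 2 k = \left(p - 3\right) 2 k = \left(-3 + p\right) 2 k = 2 k \left(-3 + p\right)$)
$- 10 N{\left(\left(0 - 5\right) \left(j{\left(-3 \right)} - 2\right),7 \right)} \left(-33\right) = - 10 \cdot 2 \cdot 7 \left(-3 + \left(0 - 5\right) \left(1 - 2\right)\right) \left(-33\right) = - 10 \cdot 2 \cdot 7 \left(-3 - -5\right) \left(-33\right) = - 10 \cdot 2 \cdot 7 \left(-3 + 5\right) \left(-33\right) = - 10 \cdot 2 \cdot 7 \cdot 2 \left(-33\right) = \left(-10\right) 28 \left(-33\right) = \left(-280\right) \left(-33\right) = 9240$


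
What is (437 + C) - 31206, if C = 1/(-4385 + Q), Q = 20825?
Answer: -505842359/16440 ≈ -30769.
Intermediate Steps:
C = 1/16440 (C = 1/(-4385 + 20825) = 1/16440 ≈ 6.0827e-5)
(437 + C) - 31206 = (437 + 1/16440) - 31206 = 7184281/16440 - 31206 = -505842359/16440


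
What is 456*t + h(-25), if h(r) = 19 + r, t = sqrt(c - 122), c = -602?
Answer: -6 + 912*I*sqrt(181) ≈ -6.0 + 12270.0*I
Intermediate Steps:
t = 2*I*sqrt(181) (t = sqrt(-602 - 122) = sqrt(-724) = 2*I*sqrt(181) ≈ 26.907*I)
456*t + h(-25) = 456*(2*I*sqrt(181)) + (19 - 25) = 912*I*sqrt(181) - 6 = -6 + 912*I*sqrt(181)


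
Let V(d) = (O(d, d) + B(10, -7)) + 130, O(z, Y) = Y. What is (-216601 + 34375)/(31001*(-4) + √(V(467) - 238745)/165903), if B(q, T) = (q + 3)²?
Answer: 621948629804951657736/423233336024130852523 + 30231840078*I*√237979/423233336024130852523 ≈ 1.4695 + 3.4846e-8*I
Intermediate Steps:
B(q, T) = (3 + q)²
V(d) = 299 + d (V(d) = (d + (3 + 10)²) + 130 = (d + 13²) + 130 = (d + 169) + 130 = (169 + d) + 130 = 299 + d)
(-216601 + 34375)/(31001*(-4) + √(V(467) - 238745)/165903) = (-216601 + 34375)/(31001*(-4) + √((299 + 467) - 238745)/165903) = -182226/(-124004 + √(766 - 238745)*(1/165903)) = -182226/(-124004 + √(-237979)*(1/165903)) = -182226/(-124004 + (I*√237979)*(1/165903)) = -182226/(-124004 + I*√237979/165903)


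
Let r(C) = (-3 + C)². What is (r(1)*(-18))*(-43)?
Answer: 3096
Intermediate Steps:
(r(1)*(-18))*(-43) = ((-3 + 1)²*(-18))*(-43) = ((-2)²*(-18))*(-43) = (4*(-18))*(-43) = -72*(-43) = 3096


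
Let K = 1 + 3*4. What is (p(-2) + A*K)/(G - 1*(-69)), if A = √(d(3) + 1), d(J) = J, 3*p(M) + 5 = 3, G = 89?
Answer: 38/237 ≈ 0.16034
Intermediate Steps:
p(M) = -⅔ (p(M) = -5/3 + (⅓)*3 = -5/3 + 1 = -⅔)
A = 2 (A = √(3 + 1) = √4 = 2)
K = 13 (K = 1 + 12 = 13)
(p(-2) + A*K)/(G - 1*(-69)) = (-⅔ + 2*13)/(89 - 1*(-69)) = (-⅔ + 26)/(89 + 69) = (76/3)/158 = (76/3)*(1/158) = 38/237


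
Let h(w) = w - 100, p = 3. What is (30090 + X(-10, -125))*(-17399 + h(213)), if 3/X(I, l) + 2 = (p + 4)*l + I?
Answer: -461360349522/887 ≈ -5.2014e+8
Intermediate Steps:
h(w) = -100 + w
X(I, l) = 3/(-2 + I + 7*l) (X(I, l) = 3/(-2 + ((3 + 4)*l + I)) = 3/(-2 + (7*l + I)) = 3/(-2 + (I + 7*l)) = 3/(-2 + I + 7*l))
(30090 + X(-10, -125))*(-17399 + h(213)) = (30090 + 3/(-2 - 10 + 7*(-125)))*(-17399 + (-100 + 213)) = (30090 + 3/(-2 - 10 - 875))*(-17399 + 113) = (30090 + 3/(-887))*(-17286) = (30090 + 3*(-1/887))*(-17286) = (30090 - 3/887)*(-17286) = (26689827/887)*(-17286) = -461360349522/887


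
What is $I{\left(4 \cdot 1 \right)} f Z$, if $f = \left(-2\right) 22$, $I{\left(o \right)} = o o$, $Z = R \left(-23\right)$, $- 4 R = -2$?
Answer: $8096$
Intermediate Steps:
$R = \frac{1}{2}$ ($R = \left(- \frac{1}{4}\right) \left(-2\right) = \frac{1}{2} \approx 0.5$)
$Z = - \frac{23}{2}$ ($Z = \frac{1}{2} \left(-23\right) = - \frac{23}{2} \approx -11.5$)
$I{\left(o \right)} = o^{2}$
$f = -44$
$I{\left(4 \cdot 1 \right)} f Z = \left(4 \cdot 1\right)^{2} \left(-44\right) \left(- \frac{23}{2}\right) = 4^{2} \left(-44\right) \left(- \frac{23}{2}\right) = 16 \left(-44\right) \left(- \frac{23}{2}\right) = \left(-704\right) \left(- \frac{23}{2}\right) = 8096$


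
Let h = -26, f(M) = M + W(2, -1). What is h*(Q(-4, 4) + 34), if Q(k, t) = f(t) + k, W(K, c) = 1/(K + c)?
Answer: -910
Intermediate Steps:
f(M) = 1 + M (f(M) = M + 1/(2 - 1) = M + 1/1 = M + 1 = 1 + M)
Q(k, t) = 1 + k + t (Q(k, t) = (1 + t) + k = 1 + k + t)
h*(Q(-4, 4) + 34) = -26*((1 - 4 + 4) + 34) = -26*(1 + 34) = -26*35 = -910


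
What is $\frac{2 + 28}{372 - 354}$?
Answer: $\frac{5}{3} \approx 1.6667$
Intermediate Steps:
$\frac{2 + 28}{372 - 354} = \frac{30}{18} = 30 \cdot \frac{1}{18} = \frac{5}{3}$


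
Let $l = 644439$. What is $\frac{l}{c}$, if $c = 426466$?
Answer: $\frac{644439}{426466} \approx 1.5111$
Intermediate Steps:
$\frac{l}{c} = \frac{644439}{426466}$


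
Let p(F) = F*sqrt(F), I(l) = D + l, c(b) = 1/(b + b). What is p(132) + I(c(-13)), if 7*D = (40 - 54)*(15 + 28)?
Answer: -2237/26 + 264*sqrt(33) ≈ 1430.5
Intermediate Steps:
D = -86 (D = ((40 - 54)*(15 + 28))/7 = (-14*43)/7 = (1/7)*(-602) = -86)
c(b) = 1/(2*b)
I(l) = -86 + l
p(F) = F**(3/2)
p(132) + I(c(-13)) = 132**(3/2) + (-86 + (1/2)/(-13)) = 264*sqrt(33) + (-86 + (1/2)*(-1/13)) = 264*sqrt(33) + (-86 - 1/26) = 264*sqrt(33) - 2237/26 = -2237/26 + 264*sqrt(33)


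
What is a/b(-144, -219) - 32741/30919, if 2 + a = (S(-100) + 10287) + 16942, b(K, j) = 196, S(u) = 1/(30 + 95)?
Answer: 532789939/3864875 ≈ 137.85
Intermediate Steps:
S(u) = 1/125
a = 3403376/125 (a = -2 + ((1/125 + 10287) + 16942) = -2 + (1285876/125 + 16942) = -2 + 3403626/125 = 3403376/125 ≈ 27227.)
a/b(-144, -219) - 32741/30919 = (3403376/125)/196 - 32741/30919 = (3403376/125)*(1/196) - 32741*1/30919 = 850844/6125 - 32741/30919 = 532789939/3864875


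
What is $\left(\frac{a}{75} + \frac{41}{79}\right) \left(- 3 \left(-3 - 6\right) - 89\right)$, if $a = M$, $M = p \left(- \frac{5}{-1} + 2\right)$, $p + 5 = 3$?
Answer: $- \frac{122078}{5925} \approx -20.604$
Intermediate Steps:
$p = -2$ ($p = -5 + 3 = -2$)
$M = -14$ ($M = - 2 \left(- \frac{5}{-1} + 2\right) = - 2 \left(\left(-5\right) \left(-1\right) + 2\right) = - 2 \left(5 + 2\right) = \left(-2\right) 7 = -14$)
$a = -14$
$\left(\frac{a}{75} + \frac{41}{79}\right) \left(- 3 \left(-3 - 6\right) - 89\right) = \left(- \frac{14}{75} + \frac{41}{79}\right) \left(- 3 \left(-3 - 6\right) - 89\right) = \left(\left(-14\right) \frac{1}{75} + 41 \cdot \frac{1}{79}\right) \left(\left(-3\right) \left(-9\right) - 89\right) = \left(- \frac{14}{75} + \frac{41}{79}\right) \left(27 - 89\right) = \frac{1969}{5925} \left(-62\right) = - \frac{122078}{5925}$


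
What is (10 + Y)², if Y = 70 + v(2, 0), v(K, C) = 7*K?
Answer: 8836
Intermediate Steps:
Y = 84 (Y = 70 + 7*2 = 70 + 14 = 84)
(10 + Y)² = (10 + 84)² = 94² = 8836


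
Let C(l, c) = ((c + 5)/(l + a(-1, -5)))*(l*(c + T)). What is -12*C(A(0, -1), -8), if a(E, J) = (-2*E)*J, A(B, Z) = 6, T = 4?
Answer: 216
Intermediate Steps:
a(E, J) = -2*E*J
C(l, c) = l*(4 + c)*(5 + c)/(-10 + l) (C(l, c) = ((c + 5)/(l - 2*(-1)*(-5)))*(l*(c + 4)) = ((5 + c)/(l - 10))*(l*(4 + c)) = ((5 + c)/(-10 + l))*(l*(4 + c)) = l*(4 + c)*(5 + c)/(-10 + l))
-12*C(A(0, -1), -8) = -72*(20 + (-8)² + 9*(-8))/(-10 + 6) = -72*(20 + 64 - 72)/(-4) = -72*(-1)*12/4 = -12*(-18) = 216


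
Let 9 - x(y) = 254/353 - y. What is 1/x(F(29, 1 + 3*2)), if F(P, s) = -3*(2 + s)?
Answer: -353/6608 ≈ -0.053420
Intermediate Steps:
F(P, s) = -6 - 3*s
x(y) = 2923/353 + y (x(y) = 9 - (254/353 - y) = 9 + (-254/353 + y) = 2923/353 + y)
1/x(F(29, 1 + 3*2)) = 1/(2923/353 + (-6 - 3*(1 + 3*2))) = 1/(2923/353 + (-6 - 3*(1 + 6))) = 1/(2923/353 + (-6 - 3*7)) = 1/(2923/353 + (-6 - 21)) = 1/(2923/353 - 27) = 1/(-6608/353) = -353/6608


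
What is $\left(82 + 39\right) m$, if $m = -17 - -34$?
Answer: $2057$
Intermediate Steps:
$m = 17$ ($m = -17 + 34 = 17$)
$\left(82 + 39\right) m = \left(82 + 39\right) 17 = 121 \cdot 17 = 2057$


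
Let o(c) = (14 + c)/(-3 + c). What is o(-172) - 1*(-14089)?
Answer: 2465733/175 ≈ 14090.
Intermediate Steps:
o(c) = (14 + c)/(-3 + c)
o(-172) - 1*(-14089) = (14 - 172)/(-3 - 172) - 1*(-14089) = -158/(-175) + 14089 = -1/175*(-158) + 14089 = 158/175 + 14089 = 2465733/175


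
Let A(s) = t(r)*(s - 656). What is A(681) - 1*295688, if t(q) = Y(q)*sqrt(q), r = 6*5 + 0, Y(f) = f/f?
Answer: -295688 + 25*sqrt(30) ≈ -2.9555e+5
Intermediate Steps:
Y(f) = 1
r = 30 (r = 30 + 0 = 30)
t(q) = sqrt(q) (t(q) = 1*sqrt(q) = sqrt(q))
A(s) = sqrt(30)*(-656 + s) (A(s) = sqrt(30)*(s - 656) = sqrt(30)*(-656 + s))
A(681) - 1*295688 = sqrt(30)*(-656 + 681) - 1*295688 = sqrt(30)*25 - 295688 = 25*sqrt(30) - 295688 = -295688 + 25*sqrt(30)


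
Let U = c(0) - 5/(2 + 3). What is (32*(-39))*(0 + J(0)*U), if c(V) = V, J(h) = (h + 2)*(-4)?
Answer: -9984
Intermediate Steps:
J(h) = -8 - 4*h (J(h) = (2 + h)*(-4) = -8 - 4*h)
U = -1 (U = 0 - 5/(2 + 3) = 0 - 5/5 = 0 + (⅕)*(-5) = 0 - 1 = -1)
(32*(-39))*(0 + J(0)*U) = (32*(-39))*(0 + (-8 - 4*0)*(-1)) = -1248*(0 + (-8 + 0)*(-1)) = -1248*(0 - 8*(-1)) = -1248*(0 + 8) = -1248*8 = -9984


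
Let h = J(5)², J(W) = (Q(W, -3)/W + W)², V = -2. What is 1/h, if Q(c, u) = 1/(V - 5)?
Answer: 1500625/916636176 ≈ 0.0016371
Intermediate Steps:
Q(c, u) = -⅐ (Q(c, u) = 1/(-2 - 5) = 1/(-7) = -⅐)
J(W) = (W - 1/(7*W))² (J(W) = (-1/(7*W) + W)² = (W - 1/(7*W))²)
h = 916636176/1500625 (h = ((1/49)*(-1 + 7*5²)²/5²)² = ((1/49)*(1/25)*(-1 + 7*25)²)² = ((1/49)*(1/25)*(-1 + 175)²)² = ((1/49)*(1/25)*174²)² = ((1/49)*(1/25)*30276)² = (30276/1225)² = 916636176/1500625 ≈ 610.84)
1/h = 1/(916636176/1500625) = 1500625/916636176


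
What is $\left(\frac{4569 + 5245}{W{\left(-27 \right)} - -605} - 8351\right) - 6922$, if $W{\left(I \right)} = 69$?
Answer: $- \frac{5142094}{337} \approx -15258.0$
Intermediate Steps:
$\left(\frac{4569 + 5245}{W{\left(-27 \right)} - -605} - 8351\right) - 6922 = \left(\frac{4569 + 5245}{69 - -605} - 8351\right) - 6922 = \left(\frac{9814}{69 + \left(-15 + 620\right)} - 8351\right) - 6922 = \left(\frac{9814}{69 + 605} - 8351\right) - 6922 = \left(\frac{9814}{674} - 8351\right) - 6922 = \left(9814 \cdot \frac{1}{674} - 8351\right) - 6922 = \left(\frac{4907}{337} - 8351\right) - 6922 = - \frac{2809380}{337} - 6922 = - \frac{5142094}{337}$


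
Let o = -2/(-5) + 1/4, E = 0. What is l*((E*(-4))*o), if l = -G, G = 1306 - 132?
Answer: 0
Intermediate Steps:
o = 13/20 (o = -2*(-⅕) + 1*(¼) = ⅖ + ¼ = 13/20 ≈ 0.65000)
G = 1174
l = -1174 (l = -1*1174 = -1174)
l*((E*(-4))*o) = -1174*0*(-4)*13/20 = -0*13/20 = -1174*0 = 0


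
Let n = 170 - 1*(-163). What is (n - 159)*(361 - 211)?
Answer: 26100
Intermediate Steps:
n = 333 (n = 170 + 163 = 333)
(n - 159)*(361 - 211) = (333 - 159)*(361 - 211) = 174*150 = 26100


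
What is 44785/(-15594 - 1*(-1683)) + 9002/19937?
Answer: -767651723/277343607 ≈ -2.7679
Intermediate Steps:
44785/(-15594 - 1*(-1683)) + 9002/19937 = 44785/(-15594 + 1683) + 9002*(1/19937) = 44785/(-13911) + 9002/19937 = 44785*(-1/13911) + 9002/19937 = -44785/13911 + 9002/19937 = -767651723/277343607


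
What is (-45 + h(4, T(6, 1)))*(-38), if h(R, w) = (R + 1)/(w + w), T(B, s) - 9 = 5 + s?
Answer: 5111/3 ≈ 1703.7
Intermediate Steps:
T(B, s) = 14 + s (T(B, s) = 9 + (5 + s) = 14 + s)
h(R, w) = (1 + R)/(2*w) (h(R, w) = (1 + R)/((2*w)) = (1 + R)*(1/(2*w)) = (1 + R)/(2*w))
(-45 + h(4, T(6, 1)))*(-38) = (-45 + (1 + 4)/(2*(14 + 1)))*(-38) = (-45 + (1/2)*5/15)*(-38) = (-45 + (1/2)*(1/15)*5)*(-38) = (-45 + 1/6)*(-38) = -269/6*(-38) = 5111/3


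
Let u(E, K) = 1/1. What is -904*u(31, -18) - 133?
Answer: -1037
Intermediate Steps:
u(E, K) = 1
-904*u(31, -18) - 133 = -904*1 - 133 = -904 - 133 = -1037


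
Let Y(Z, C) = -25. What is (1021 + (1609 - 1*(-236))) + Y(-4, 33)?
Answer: 2841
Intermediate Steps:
(1021 + (1609 - 1*(-236))) + Y(-4, 33) = (1021 + (1609 - 1*(-236))) - 25 = (1021 + (1609 + 236)) - 25 = (1021 + 1845) - 25 = 2866 - 25 = 2841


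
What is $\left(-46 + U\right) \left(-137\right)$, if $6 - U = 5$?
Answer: $6165$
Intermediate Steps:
$U = 1$ ($U = 6 - 5 = 1$)
$\left(-46 + U\right) \left(-137\right) = \left(-46 + 1\right) \left(-137\right) = \left(-45\right) \left(-137\right) = 6165$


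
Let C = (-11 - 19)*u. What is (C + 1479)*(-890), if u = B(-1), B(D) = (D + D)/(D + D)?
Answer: -1289610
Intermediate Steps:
B(D) = 1 (B(D) = (2*D)/((2*D)) = (2*D)*(1/(2*D)) = 1)
u = 1
C = -30 (C = (-11 - 19)*1 = -30*1 = -30)
(C + 1479)*(-890) = (-30 + 1479)*(-890) = 1449*(-890) = -1289610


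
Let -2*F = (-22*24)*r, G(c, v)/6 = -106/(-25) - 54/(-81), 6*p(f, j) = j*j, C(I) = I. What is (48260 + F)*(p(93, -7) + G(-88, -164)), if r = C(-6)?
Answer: 131649658/75 ≈ 1.7553e+6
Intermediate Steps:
r = -6
p(f, j) = j**2/6 (p(f, j) = (j*j)/6 = j**2/6)
G(c, v) = 736/25 (G(c, v) = 6*(-106/(-25) - 54/(-81)) = 6*(-106*(-1/25) - 54*(-1/81)) = 6*(106/25 + 2/3) = 6*(368/75) = 736/25)
F = -1584 (F = -(-22*24)*(-6)/2 = -(-264)*(-6) = -1/2*3168 = -1584)
(48260 + F)*(p(93, -7) + G(-88, -164)) = (48260 - 1584)*((1/6)*(-7)**2 + 736/25) = 46676*((1/6)*49 + 736/25) = 46676*(49/6 + 736/25) = 46676*(5641/150) = 131649658/75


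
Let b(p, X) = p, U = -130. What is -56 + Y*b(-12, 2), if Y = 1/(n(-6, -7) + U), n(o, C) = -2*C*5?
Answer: -279/5 ≈ -55.800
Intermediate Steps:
n(o, C) = -10*C
Y = -1/60 (Y = 1/(-10*(-7) - 130) = 1/(70 - 130) = 1/(-60) = -1/60 ≈ -0.016667)
-56 + Y*b(-12, 2) = -56 - 1/60*(-12) = -56 + ⅕ = -279/5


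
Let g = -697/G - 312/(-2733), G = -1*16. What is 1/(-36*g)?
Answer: -3644/5729679 ≈ -0.00063599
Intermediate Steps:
G = -16
g = 636631/14576 (g = -697/(-16) - 312/(-2733) = -697*(-1/16) - 312*(-1/2733) = 697/16 + 104/911 = 636631/14576 ≈ 43.677)
1/(-36*g) = 1/(-36*636631/14576) = 1/(-5729679/3644) = -3644/5729679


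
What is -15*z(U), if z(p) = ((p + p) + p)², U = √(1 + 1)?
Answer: -270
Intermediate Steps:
U = √2 ≈ 1.4142
z(p) = 9*p² (z(p) = (2*p + p)² = (3*p)² = 9*p²)
-15*z(U) = -135*(√2)² = -135*2 = -15*18 = -270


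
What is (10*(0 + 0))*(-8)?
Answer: 0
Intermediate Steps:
(10*(0 + 0))*(-8) = (10*0)*(-8) = 0*(-8) = 0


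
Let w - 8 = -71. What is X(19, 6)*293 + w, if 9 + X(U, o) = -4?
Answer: -3872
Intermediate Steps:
w = -63 (w = 8 - 71 = -63)
X(U, o) = -13 (X(U, o) = -9 - 4 = -13)
X(19, 6)*293 + w = -13*293 - 63 = -3809 - 63 = -3872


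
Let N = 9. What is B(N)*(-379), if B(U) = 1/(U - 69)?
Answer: 379/60 ≈ 6.3167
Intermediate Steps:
B(U) = 1/(-69 + U)
B(N)*(-379) = -379/(-69 + 9) = -379/(-60) = -1/60*(-379) = 379/60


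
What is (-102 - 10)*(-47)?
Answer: 5264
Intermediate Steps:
(-102 - 10)*(-47) = -112*(-47) = 5264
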